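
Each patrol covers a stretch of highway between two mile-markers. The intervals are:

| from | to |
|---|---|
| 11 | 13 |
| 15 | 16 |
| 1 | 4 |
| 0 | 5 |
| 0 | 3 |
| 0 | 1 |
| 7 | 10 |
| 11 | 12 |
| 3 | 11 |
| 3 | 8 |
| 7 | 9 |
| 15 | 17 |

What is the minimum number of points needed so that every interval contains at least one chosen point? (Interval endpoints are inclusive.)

Sort by right endpoint; whenever an interval is uncovered, place a point at its right end.
By right end: [0,1]  [0,3]  [1,4]  [0,5]  [3,8]  [7,9]  [7,10]  [3,11]  [11,12]  [11,13]  [15,16]  [15,17]
[0,1] uncovered → point at 1; [3,8] uncovered → point at 8; [11,12] uncovered → point at 12; [15,16] uncovered → point at 16.
Points: 1, 8, 12, 16 (4 total).

4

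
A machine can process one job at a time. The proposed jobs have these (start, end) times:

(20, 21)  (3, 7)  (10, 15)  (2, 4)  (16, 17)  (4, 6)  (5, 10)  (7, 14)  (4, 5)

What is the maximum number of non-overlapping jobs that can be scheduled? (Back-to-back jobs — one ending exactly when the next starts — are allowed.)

6

Greedy by earliest finish: after sorting by end time, pick each interval compatible with the last pick.
By end time: (2,4), (4,5), (4,6), (3,7), (5,10), (7,14), (10,15), (16,17), (20,21).
Pick (2,4); next start ≥ 4 → (4,5); next start ≥ 5 → (5,10); next start ≥ 10 → (10,15); next start ≥ 15 → (16,17); next start ≥ 17 → (20,21).
Selected 6 jobs.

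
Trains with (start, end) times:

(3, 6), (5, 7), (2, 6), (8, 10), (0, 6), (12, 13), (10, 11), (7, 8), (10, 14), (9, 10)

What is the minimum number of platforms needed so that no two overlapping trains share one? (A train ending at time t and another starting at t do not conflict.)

4

Count concurrent intervals with a sweep; the peak is the room count.
Events (time:±→running): 0:+→1 2:+→2 3:+→3 5:+→4 … peak 4.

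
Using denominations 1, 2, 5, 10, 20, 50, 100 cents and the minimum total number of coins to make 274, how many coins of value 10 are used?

0

274 = 2×100 + 1×50 + 1×20 + 2×2
Count of 10: 0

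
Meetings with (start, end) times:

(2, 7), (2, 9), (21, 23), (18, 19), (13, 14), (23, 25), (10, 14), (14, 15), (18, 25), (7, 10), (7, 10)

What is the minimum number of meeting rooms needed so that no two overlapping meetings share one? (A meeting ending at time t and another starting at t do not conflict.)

The answer is the maximum number of intervals overlapping at any instant.
Events (time:±→running): 2:+→1 2:+→2 7:-→1 7:+→2 7:+→3 … peak 3.

3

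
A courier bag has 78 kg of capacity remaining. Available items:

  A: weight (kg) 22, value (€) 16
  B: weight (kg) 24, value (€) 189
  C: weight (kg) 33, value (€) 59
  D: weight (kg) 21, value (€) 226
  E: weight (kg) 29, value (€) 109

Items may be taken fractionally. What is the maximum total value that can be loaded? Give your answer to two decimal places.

531.15

Sort by value per unit weight and fill in that order.
Ratios (sorted): D 10.76, B 7.88, E 3.76, C 1.79, A 0.73
take D (21 @ 226); take B (24 @ 189); take E (29 @ 109); take 4/33 of C → 7.15. Capacity used 78/78.
Total value = 531.15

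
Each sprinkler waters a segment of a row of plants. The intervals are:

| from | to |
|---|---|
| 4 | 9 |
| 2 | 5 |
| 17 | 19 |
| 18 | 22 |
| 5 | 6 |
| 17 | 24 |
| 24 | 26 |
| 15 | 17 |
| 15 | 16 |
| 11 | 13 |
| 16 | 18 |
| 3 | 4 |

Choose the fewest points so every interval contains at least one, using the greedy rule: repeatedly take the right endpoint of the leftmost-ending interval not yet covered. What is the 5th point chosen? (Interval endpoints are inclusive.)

19

Process intervals by earliest right end; each time one isn't hit yet, stab at its right endpoint.
Sorted: [3,4] [2,5] [5,6] [4,9] [11,13] [15,16] [15,17] [16,18] [17,19] [18,22] [17,24] [24,26]
{[3,4],[2,5]} hit by 4; {[5,6],[4,9]} hit by 6; {[11,13]} hit by 13; {[15,16],[15,17],[16,18]} hit by 16; {[17,19],[18,22],[17,24]} hit by 19; {[24,26]} hit by 26.
Points: 4, 6, 13, 16, 19, 26 (6 total).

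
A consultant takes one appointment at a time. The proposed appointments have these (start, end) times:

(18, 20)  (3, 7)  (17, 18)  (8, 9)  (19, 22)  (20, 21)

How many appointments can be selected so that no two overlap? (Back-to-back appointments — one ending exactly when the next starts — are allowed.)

Greedy by earliest finish: after sorting by end time, pick each interval compatible with the last pick.
By end time: (3,7), (8,9), (17,18), (18,20), (20,21), (19,22).
Pick (3,7); next start ≥ 7 → (8,9); next start ≥ 9 → (17,18); next start ≥ 18 → (18,20); next start ≥ 20 → (20,21).
Selected 5 appointments.

5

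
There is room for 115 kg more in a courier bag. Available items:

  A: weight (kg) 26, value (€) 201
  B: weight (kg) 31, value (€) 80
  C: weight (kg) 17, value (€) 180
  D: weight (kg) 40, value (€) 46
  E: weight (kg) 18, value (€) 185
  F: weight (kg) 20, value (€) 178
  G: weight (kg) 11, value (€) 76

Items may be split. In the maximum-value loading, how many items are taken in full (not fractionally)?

5

Sort by value per unit weight and fill in that order.
Order: C (180/17=10.59) > E (185/18=10.28) > F (178/20=8.90) > A (201/26=7.73) > G (76/11=6.91) > B (80/31=2.58) > D (46/40=1.15)
Fill: take C (17 @ 180) → take E (18 @ 185) → take F (20 @ 178) → take A (26 @ 201) → take G (11 @ 76) → take 23/31 of B → 59.35; 115/115 used.
5 item(s) taken whole; one partial (take 23/31 of B).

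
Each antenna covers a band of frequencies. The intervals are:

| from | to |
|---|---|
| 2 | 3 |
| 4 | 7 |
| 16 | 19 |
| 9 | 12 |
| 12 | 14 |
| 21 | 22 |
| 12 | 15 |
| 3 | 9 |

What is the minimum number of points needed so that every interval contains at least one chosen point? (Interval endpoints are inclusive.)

5

Sort by right endpoint; whenever an interval is uncovered, place a point at its right end.
By right end: [2,3]  [4,7]  [3,9]  [9,12]  [12,14]  [12,15]  [16,19]  [21,22]
[2,3] uncovered → point at 3; [4,7] uncovered → point at 7; [9,12] uncovered → point at 12; [16,19] uncovered → point at 19; [21,22] uncovered → point at 22.
Points: 3, 7, 12, 19, 22 (5 total).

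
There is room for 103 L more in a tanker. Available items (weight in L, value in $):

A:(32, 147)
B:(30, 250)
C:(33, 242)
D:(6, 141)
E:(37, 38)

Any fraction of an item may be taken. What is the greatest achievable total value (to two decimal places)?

782.05

Ratios (sorted): D 23.50, B 8.33, C 7.33, A 4.59, E 1.03
take D (6 @ 141); take B (30 @ 250); take C (33 @ 242); take A (32 @ 147); take 2/37 of E → 2.05. Capacity used 103/103.
Total value = 782.05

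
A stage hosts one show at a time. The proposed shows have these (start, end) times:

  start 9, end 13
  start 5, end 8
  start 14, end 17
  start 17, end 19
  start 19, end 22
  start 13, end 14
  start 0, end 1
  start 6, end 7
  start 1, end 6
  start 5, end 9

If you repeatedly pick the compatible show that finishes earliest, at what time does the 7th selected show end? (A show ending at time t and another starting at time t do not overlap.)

19

Sorted by end: (0,1)  (1,6)  (6,7)  (5,8)  (5,9)  (9,13)  (13,14)  (14,17)  (17,19)  (19,22)
take (0,1); take (1,6); take (6,7); take (9,13); take (13,14); take (14,17); take (17,19); take (19,22).
Selected: (0,1) (1,6) (6,7) (9,13) (13,14) (14,17) (17,19) (19,22)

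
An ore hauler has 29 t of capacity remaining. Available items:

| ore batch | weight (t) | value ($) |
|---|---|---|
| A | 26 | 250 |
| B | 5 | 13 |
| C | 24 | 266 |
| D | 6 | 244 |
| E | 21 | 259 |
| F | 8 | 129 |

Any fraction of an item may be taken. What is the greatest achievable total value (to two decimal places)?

Greedy by value/weight ratio, highest first.
Ratios (sorted): D 40.67, F 16.12, E 12.33, C 11.08, A 9.62, B 2.60
take D (6 @ 244); take F (8 @ 129); take 15/21 of E → 185.00. Capacity used 29/29.
Total value = 558.00

558.00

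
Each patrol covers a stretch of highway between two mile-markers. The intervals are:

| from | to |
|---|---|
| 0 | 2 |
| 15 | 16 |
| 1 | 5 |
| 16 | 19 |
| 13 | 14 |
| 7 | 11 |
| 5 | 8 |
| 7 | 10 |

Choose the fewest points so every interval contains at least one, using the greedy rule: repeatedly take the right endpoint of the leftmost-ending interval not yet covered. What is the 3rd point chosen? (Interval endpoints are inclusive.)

Sort by right endpoint; whenever an interval is uncovered, place a point at its right end.
By right end: [0,2]  [1,5]  [5,8]  [7,10]  [7,11]  [13,14]  [15,16]  [16,19]
[0,2] uncovered → point at 2; [5,8] uncovered → point at 8; [13,14] uncovered → point at 14; [15,16] uncovered → point at 16.
Points: 2, 8, 14, 16 (4 total).

14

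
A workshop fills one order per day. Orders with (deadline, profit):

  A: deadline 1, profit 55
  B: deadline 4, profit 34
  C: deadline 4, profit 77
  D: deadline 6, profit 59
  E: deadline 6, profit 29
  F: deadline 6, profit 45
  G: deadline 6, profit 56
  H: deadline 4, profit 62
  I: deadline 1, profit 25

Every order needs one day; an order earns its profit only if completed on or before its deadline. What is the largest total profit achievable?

Profit order: C=77 H=62 D=59 G=56 A=55 F=45 B=34 E=29 I=25
Assign: C→slot 4, H→slot 3, D→slot 6, G→slot 5, A→slot 1, F→slot 2, B skipped, E skipped, I skipped.
Slots: [1:A] [2:F] [3:H] [4:C] [5:G] [6:D]
Profit = 55 + 45 + 62 + 77 + 56 + 59 = 354

354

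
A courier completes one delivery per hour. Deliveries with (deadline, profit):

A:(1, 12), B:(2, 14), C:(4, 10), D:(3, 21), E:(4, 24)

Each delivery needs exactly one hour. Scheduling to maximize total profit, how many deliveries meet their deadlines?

Take jobs in profit order; each goes to the latest open slot no later than its deadline.
By profit: E(d4,24), D(d3,21), B(d2,14), A(d1,12), C(d4,10)
E→slot 4; D→slot 3; B→slot 2; A→slot 1; C skipped.
4 of 5 scheduled.

4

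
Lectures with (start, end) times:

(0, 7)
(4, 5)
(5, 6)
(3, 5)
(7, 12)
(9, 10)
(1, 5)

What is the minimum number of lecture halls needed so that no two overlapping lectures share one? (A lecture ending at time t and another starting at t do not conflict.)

4

Events (time:±→running): 0:+→1 1:+→2 3:+→3 4:+→4 … peak 4.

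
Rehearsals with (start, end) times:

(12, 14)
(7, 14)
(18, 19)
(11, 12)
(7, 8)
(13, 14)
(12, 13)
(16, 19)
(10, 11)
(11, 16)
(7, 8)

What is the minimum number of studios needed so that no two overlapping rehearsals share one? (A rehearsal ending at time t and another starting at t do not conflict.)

Count concurrent intervals with a sweep; the peak is the room count.
Events (time:±→running): 7:+→1 7:+→2 7:+→3 8:-→2 8:-→1 10:+→2 11:-→1 11:+→2 11:+→3 12:-→2 12:+→3 12:+→4 … peak 4.

4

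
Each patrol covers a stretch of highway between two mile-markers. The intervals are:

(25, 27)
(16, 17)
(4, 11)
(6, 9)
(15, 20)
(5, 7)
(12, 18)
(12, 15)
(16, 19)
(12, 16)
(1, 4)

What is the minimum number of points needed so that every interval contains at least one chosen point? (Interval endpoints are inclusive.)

Sorted: [1,4] [5,7] [6,9] [4,11] [12,15] [12,16] [16,17] [12,18] [16,19] [15,20] [25,27]
{[1,4]} hit by 4; {[5,7],[6,9],[4,11]} hit by 7; {[12,15],[12,16]} hit by 15; {[16,17],[12,18],[16,19],[15,20]} hit by 17; {[25,27]} hit by 27.
Points: 4, 7, 15, 17, 27 (5 total).

5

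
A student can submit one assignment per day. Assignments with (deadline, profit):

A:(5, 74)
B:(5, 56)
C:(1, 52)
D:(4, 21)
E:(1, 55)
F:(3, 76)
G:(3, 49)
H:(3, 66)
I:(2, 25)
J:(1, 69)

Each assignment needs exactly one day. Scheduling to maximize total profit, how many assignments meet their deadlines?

Take jobs in profit order; each goes to the latest open slot no later than its deadline.
Profit order: F=76 A=74 J=69 H=66 B=56 E=55 C=52 G=49 I=25 D=21
Assign: F→slot 3, A→slot 5, J→slot 1, H→slot 2, B→slot 4, E skipped, C skipped, G skipped, I skipped, D skipped.
Slots: [1:J] [2:H] [3:F] [4:B] [5:A]
5 of 10 scheduled.

5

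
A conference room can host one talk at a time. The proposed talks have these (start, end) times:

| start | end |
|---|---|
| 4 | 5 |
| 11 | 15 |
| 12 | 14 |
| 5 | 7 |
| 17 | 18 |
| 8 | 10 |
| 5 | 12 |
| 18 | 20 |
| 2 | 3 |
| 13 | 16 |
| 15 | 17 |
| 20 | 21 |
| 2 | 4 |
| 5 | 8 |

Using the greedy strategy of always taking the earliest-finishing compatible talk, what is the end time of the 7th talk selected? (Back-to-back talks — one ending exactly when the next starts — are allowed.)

Sort by end time and greedily take each interval whose start is ≥ the last chosen end.
Sorted by end: (2,3)  (2,4)  (4,5)  (5,7)  (5,8)  (8,10)  (5,12)  (12,14)  (11,15)  (13,16)  (15,17)  (17,18)  (18,20)  (20,21)
take (2,3); skip (2,4); take (4,5); take (5,7); take (8,10); take (12,14); skip (13,16); take (15,17); take (17,18); take (18,20); take (20,21).
Selected: (2,3) (4,5) (5,7) (8,10) (12,14) (15,17) (17,18) (18,20) (20,21)

18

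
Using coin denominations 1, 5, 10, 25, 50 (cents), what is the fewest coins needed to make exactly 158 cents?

7

158 = 3×50 + 1×5 + 3×1
Total coins = 3 + 1 + 3 = 7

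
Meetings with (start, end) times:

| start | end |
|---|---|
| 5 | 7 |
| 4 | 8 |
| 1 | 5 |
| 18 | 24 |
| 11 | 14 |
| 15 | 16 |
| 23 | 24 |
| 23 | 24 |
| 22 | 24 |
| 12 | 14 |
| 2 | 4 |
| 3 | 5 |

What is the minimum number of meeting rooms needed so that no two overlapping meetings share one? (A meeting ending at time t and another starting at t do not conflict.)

4

Events (time:±→running): 1:+→1 2:+→2 3:+→3 4:-→2 4:+→3 5:-→2 5:-→1 5:+→2 7:-→1 8:-→0 11:+→1 12:+→2 14:-→1 14:-→0 15:+→1 16:-→0 18:+→1 22:+→2 23:+→3 23:+→4 … peak 4.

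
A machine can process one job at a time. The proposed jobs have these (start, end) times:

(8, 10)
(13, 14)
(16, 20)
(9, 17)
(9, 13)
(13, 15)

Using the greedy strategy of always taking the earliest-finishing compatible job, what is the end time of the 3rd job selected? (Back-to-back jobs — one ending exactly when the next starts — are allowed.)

By end time: (8,10), (9,13), (13,14), (13,15), (9,17), (16,20).
Pick (8,10); next start ≥ 10 → (13,14); next start ≥ 14 → (16,20).
Selected: (8,10) (13,14) (16,20)

20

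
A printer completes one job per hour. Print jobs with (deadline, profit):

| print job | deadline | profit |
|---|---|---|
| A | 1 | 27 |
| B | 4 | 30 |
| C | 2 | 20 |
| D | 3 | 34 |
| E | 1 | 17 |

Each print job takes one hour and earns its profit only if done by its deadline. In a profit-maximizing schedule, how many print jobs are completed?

4

Take jobs in profit order; each goes to the latest open slot no later than its deadline.
By profit: D(d3,34), B(d4,30), A(d1,27), C(d2,20), E(d1,17)
D→slot 3; B→slot 4; A→slot 1; C→slot 2; E skipped.
4 of 5 scheduled.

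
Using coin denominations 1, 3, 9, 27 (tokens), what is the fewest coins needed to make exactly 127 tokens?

7

Greedy: take as many of the largest coin as possible, then repeat with the remainder.
127 = 4×27 + 2×9 + 1×1
Total coins = 4 + 2 + 1 = 7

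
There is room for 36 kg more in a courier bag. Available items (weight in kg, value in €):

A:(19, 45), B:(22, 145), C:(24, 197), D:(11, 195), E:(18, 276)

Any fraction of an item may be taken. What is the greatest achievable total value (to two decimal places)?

528.46

Greedy by value/weight ratio, highest first.
Order: D (195/11=17.73) > E (276/18=15.33) > C (197/24=8.21) > B (145/22=6.59) > A (45/19=2.37)
Fill: take D (11 @ 195) → take E (18 @ 276) → take 7/24 of C → 57.46; 36/36 used.
Total value = 528.46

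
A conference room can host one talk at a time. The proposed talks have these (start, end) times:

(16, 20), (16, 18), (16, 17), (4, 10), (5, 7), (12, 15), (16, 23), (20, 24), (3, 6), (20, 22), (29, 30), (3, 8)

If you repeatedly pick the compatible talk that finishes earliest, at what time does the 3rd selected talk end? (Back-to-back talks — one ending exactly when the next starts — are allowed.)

By end time: (3,6), (5,7), (3,8), (4,10), (12,15), (16,17), (16,18), (16,20), (20,22), (16,23), (20,24), (29,30).
Pick (3,6); next start ≥ 6 → (12,15); next start ≥ 15 → (16,17); next start ≥ 17 → (20,22); next start ≥ 22 → (29,30).
Selected: (3,6) (12,15) (16,17) (20,22) (29,30)

17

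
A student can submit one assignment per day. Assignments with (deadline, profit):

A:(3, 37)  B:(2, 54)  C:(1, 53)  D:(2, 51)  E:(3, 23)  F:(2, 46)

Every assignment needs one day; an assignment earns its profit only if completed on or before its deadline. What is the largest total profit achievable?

By profit: B(d2,54), C(d1,53), D(d2,51), F(d2,46), A(d3,37), E(d3,23)
B→slot 2; C→slot 1; D skipped; F skipped; A→slot 3; E skipped.
Profit = 53 + 54 + 37 = 144

144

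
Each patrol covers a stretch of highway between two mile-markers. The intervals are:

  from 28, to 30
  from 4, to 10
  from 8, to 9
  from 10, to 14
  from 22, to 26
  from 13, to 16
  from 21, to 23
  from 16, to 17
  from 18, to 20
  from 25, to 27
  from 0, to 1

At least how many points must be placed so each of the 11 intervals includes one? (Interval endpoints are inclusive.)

Sort by right endpoint; whenever an interval is uncovered, place a point at its right end.
Sorted: [0,1] [8,9] [4,10] [10,14] [13,16] [16,17] [18,20] [21,23] [22,26] [25,27] [28,30]
{[0,1]} hit by 1; {[8,9],[4,10]} hit by 9; {[10,14],[13,16]} hit by 14; {[16,17]} hit by 17; {[18,20]} hit by 20; {[21,23],[22,26]} hit by 23; {[25,27]} hit by 27; {[28,30]} hit by 30.
Points: 1, 9, 14, 17, 20, 23, 27, 30 (8 total).

8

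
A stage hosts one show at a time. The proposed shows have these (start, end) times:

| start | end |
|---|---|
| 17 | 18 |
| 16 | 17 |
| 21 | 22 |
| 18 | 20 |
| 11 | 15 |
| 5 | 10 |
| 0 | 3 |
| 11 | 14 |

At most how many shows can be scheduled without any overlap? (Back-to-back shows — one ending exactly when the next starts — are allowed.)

Greedy by earliest finish: after sorting by end time, pick each interval compatible with the last pick.
Sorted by end: (0,3)  (5,10)  (11,14)  (11,15)  (16,17)  (17,18)  (18,20)  (21,22)
take (0,3); take (5,10); take (11,14); take (16,17); take (17,18); take (18,20); take (21,22).
Selected 7 shows.

7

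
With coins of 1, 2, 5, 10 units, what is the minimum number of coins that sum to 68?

Greedy: take as many of the largest coin as possible, then repeat with the remainder.
68 = 6×10 + 1×5 + 1×2 + 1×1
Total coins = 6 + 1 + 1 + 1 = 9

9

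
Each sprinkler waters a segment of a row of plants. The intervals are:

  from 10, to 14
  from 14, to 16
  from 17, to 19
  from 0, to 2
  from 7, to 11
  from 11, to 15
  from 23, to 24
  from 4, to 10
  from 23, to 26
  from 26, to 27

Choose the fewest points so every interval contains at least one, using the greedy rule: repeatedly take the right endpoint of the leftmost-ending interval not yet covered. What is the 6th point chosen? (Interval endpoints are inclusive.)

Process intervals by earliest right end; each time one isn't hit yet, stab at its right endpoint.
By right end: [0,2]  [4,10]  [7,11]  [10,14]  [11,15]  [14,16]  [17,19]  [23,24]  [23,26]  [26,27]
[0,2] uncovered → point at 2; [4,10] uncovered → point at 10; [11,15] uncovered → point at 15; [17,19] uncovered → point at 19; [23,24] uncovered → point at 24; [26,27] uncovered → point at 27.
Points: 2, 10, 15, 19, 24, 27 (6 total).

27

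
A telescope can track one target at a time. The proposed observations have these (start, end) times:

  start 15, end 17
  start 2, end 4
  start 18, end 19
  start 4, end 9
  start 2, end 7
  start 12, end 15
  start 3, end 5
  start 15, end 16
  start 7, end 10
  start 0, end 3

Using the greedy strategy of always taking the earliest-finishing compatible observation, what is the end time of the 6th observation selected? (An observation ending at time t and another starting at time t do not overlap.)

Sort by end time and greedily take each interval whose start is ≥ the last chosen end.
Sorted by end: (0,3)  (2,4)  (3,5)  (2,7)  (4,9)  (7,10)  (12,15)  (15,16)  (15,17)  (18,19)
take (0,3); take (3,5); skip (2,7); take (7,10); take (12,15); take (15,16); take (18,19).
Selected: (0,3) (3,5) (7,10) (12,15) (15,16) (18,19)

19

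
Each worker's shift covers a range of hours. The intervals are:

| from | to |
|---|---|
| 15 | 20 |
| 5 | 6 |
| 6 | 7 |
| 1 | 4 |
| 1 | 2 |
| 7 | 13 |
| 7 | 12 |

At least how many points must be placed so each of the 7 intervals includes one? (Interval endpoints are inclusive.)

4

Sorted: [1,2] [1,4] [5,6] [6,7] [7,12] [7,13] [15,20]
{[1,2],[1,4]} hit by 2; {[5,6],[6,7]} hit by 6; {[7,12],[7,13]} hit by 12; {[15,20]} hit by 20.
Points: 2, 6, 12, 20 (4 total).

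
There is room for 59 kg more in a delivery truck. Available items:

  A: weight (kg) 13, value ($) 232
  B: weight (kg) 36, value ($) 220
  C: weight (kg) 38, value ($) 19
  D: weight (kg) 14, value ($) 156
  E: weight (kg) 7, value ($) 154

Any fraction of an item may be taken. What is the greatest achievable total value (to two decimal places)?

Greedy by value/weight ratio, highest first.
Ratios (sorted): E 22.00, A 17.85, D 11.14, B 6.11, C 0.50
take E (7 @ 154); take A (13 @ 232); take D (14 @ 156); take 25/36 of B → 152.78. Capacity used 59/59.
Total value = 694.78

694.78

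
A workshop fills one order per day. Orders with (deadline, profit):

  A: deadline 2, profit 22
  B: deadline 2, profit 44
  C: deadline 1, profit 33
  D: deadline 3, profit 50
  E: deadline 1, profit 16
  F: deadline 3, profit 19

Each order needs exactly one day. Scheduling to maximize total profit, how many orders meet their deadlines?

3

Profit order: D=50 B=44 C=33 A=22 F=19 E=16
Assign: D→slot 3, B→slot 2, C→slot 1, A skipped, F skipped, E skipped.
Slots: [1:C] [2:B] [3:D]
3 of 6 scheduled.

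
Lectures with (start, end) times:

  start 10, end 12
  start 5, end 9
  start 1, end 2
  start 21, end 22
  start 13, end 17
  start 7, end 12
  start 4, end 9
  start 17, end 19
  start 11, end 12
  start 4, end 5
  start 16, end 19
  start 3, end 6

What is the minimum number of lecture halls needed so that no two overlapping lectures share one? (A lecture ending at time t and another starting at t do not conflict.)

3

The answer is the maximum number of intervals overlapping at any instant.
starts: [1, 3, 4, 4, 5, 7, 10, 11, 13, 16, 17, 21]
ends:   [2, 5, 6, 9, 9, 12, 12, 12, 17, 19, 19, 22]
s1→1 e2→0 s3→1 s4→2 s4→3  — peak 3.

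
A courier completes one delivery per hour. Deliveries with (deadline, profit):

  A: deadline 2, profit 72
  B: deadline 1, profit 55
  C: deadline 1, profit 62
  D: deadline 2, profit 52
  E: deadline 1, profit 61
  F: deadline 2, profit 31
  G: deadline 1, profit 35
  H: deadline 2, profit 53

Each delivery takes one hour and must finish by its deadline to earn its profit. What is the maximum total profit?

Profit order: A=72 C=62 E=61 B=55 H=53 D=52 G=35 F=31
Assign: A→slot 2, C→slot 1, E skipped, B skipped, H skipped, D skipped, G skipped, F skipped.
Slots: [1:C] [2:A]
Profit = 62 + 72 = 134

134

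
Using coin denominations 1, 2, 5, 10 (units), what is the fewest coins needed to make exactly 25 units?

3

Greedy: take as many of the largest coin as possible, then repeat with the remainder.
25 = 2×10 + 1×5
Total coins = 2 + 1 = 3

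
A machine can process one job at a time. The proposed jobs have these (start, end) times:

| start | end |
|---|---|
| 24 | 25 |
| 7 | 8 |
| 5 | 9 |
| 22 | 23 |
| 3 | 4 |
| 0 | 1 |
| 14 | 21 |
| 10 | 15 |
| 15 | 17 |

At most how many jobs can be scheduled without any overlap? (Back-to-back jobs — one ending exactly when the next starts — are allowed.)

7

Order by finish time; keep every interval that doesn't clash with the previous kept one.
Sorted by end: (0,1)  (3,4)  (7,8)  (5,9)  (10,15)  (15,17)  (14,21)  (22,23)  (24,25)
take (0,1); take (3,4); take (7,8); take (10,15); take (15,17); take (22,23); take (24,25).
Selected 7 jobs.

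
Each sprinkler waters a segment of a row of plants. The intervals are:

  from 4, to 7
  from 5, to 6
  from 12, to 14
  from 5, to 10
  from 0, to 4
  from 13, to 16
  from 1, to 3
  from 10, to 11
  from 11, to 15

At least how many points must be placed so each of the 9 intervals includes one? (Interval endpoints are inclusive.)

4

Sort by right endpoint; whenever an interval is uncovered, place a point at its right end.
By right end: [1,3]  [0,4]  [5,6]  [4,7]  [5,10]  [10,11]  [12,14]  [11,15]  [13,16]
[1,3] uncovered → point at 3; [5,6] uncovered → point at 6; [10,11] uncovered → point at 11; [12,14] uncovered → point at 14.
Points: 3, 6, 11, 14 (4 total).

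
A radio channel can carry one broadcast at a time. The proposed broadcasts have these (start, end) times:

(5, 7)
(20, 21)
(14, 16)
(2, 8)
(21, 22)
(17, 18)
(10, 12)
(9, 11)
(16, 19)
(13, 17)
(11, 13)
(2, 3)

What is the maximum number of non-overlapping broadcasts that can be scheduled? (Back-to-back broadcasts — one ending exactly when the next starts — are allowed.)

Sort by end time and greedily take each interval whose start is ≥ the last chosen end.
By end time: (2,3), (5,7), (2,8), (9,11), (10,12), (11,13), (14,16), (13,17), (17,18), (16,19), (20,21), (21,22).
Pick (2,3); next start ≥ 3 → (5,7); next start ≥ 7 → (9,11); next start ≥ 11 → (11,13); next start ≥ 13 → (14,16); next start ≥ 16 → (17,18); next start ≥ 18 → (20,21); next start ≥ 21 → (21,22).
Selected 8 broadcasts.

8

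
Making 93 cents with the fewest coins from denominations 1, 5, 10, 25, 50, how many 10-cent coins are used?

Use the largest denomination that fits, subtract, and repeat.
93 = 1×50 + 1×25 + 1×10 + 1×5 + 3×1
Count of 10: 1

1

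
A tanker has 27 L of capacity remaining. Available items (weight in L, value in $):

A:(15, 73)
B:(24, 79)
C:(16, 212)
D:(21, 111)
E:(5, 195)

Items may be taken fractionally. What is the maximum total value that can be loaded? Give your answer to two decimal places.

Order: E (195/5=39.00) > C (212/16=13.25) > D (111/21=5.29) > A (73/15=4.87) > B (79/24=3.29)
Fill: take E (5 @ 195) → take C (16 @ 212) → take 6/21 of D → 31.71; 27/27 used.
Total value = 438.71

438.71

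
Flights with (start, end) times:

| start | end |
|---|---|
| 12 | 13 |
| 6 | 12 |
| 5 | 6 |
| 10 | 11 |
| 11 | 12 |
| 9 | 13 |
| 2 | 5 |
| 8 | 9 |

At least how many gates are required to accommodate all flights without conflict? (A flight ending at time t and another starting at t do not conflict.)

starts: [2, 5, 6, 8, 9, 10, 11, 12]
ends:   [5, 6, 9, 11, 12, 12, 13, 13]
s2→1 e5→0 s5→1 e6→0 s6→1 s8→2 e9→1 s9→2 s10→3  — peak 3.

3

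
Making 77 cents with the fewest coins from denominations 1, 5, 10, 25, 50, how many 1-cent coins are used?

2

Greedy: take as many of the largest coin as possible, then repeat with the remainder.
77 − 1×50→27 − 1×25→2 − 2×1→0
Count of 1: 2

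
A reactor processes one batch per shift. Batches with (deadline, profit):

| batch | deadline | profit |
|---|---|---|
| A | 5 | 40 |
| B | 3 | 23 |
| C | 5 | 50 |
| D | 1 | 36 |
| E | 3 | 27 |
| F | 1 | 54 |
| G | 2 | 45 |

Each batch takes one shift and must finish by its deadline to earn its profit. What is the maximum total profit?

Sort by profit descending; place each in the latest free slot ≤ its deadline.
By profit: F(d1,54), C(d5,50), G(d2,45), A(d5,40), D(d1,36), E(d3,27), B(d3,23)
F→slot 1; C→slot 5; G→slot 2; A→slot 4; D skipped; E→slot 3; B skipped.
Profit = 54 + 45 + 27 + 40 + 50 = 216

216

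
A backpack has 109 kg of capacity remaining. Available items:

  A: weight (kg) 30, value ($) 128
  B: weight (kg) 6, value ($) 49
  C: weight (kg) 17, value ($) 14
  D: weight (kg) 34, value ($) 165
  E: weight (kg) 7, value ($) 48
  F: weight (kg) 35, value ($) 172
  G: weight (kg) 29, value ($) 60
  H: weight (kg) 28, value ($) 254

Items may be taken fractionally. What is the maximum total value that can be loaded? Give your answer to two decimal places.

683.15

Sort by value per unit weight and fill in that order.
Order: H (254/28=9.07) > B (49/6=8.17) > E (48/7=6.86) > F (172/35=4.91) > D (165/34=4.85) > A (128/30=4.27) > G (60/29=2.07) > C (14/17=0.82)
Fill: take H (28 @ 254) → take B (6 @ 49) → take E (7 @ 48) → take F (35 @ 172) → take 33/34 of D → 160.15; 109/109 used.
Total value = 683.15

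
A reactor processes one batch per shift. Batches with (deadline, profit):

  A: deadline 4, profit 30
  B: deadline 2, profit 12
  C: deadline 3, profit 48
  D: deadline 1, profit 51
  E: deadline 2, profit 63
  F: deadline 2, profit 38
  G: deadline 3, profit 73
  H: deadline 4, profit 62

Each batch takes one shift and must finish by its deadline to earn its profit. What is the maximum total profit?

By profit: G(d3,73), E(d2,63), H(d4,62), D(d1,51), C(d3,48), F(d2,38), A(d4,30), B(d2,12)
G→slot 3; E→slot 2; H→slot 4; D→slot 1; C skipped; F skipped; A skipped; B skipped.
Profit = 51 + 63 + 73 + 62 = 249

249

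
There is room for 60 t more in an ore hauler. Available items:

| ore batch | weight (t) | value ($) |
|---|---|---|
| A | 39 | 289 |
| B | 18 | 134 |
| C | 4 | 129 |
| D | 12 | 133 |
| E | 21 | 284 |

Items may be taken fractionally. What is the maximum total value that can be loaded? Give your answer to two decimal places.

Sort by value per unit weight and fill in that order.
Ratios (sorted): C 32.25, E 13.52, D 11.08, B 7.44, A 7.41
take C (4 @ 129); take E (21 @ 284); take D (12 @ 133); take B (18 @ 134); take 5/39 of A → 37.05. Capacity used 60/60.
Total value = 717.05

717.05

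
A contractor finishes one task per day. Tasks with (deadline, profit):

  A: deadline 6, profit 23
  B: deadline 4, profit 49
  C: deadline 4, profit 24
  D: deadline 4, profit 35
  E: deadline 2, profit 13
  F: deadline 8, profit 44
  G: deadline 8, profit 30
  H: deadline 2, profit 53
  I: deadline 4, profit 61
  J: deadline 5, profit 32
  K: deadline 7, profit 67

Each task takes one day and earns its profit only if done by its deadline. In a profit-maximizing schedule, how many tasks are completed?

8

Sort by profit descending; place each in the latest free slot ≤ its deadline.
Profit order: K=67 I=61 H=53 B=49 F=44 D=35 J=32 G=30 C=24 A=23 E=13
Assign: K→slot 7, I→slot 4, H→slot 2, B→slot 3, F→slot 8, D→slot 1, J→slot 5, G→slot 6, C skipped, A skipped, E skipped.
Slots: [1:D] [2:H] [3:B] [4:I] [5:J] [6:G] [7:K] [8:F]
8 of 11 scheduled.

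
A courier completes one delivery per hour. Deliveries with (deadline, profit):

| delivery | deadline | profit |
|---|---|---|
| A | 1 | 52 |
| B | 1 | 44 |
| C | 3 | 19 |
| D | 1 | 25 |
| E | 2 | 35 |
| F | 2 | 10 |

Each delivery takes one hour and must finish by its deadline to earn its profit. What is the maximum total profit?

Take jobs in profit order; each goes to the latest open slot no later than its deadline.
Profit order: A=52 B=44 E=35 D=25 C=19 F=10
Assign: A→slot 1, B skipped, E→slot 2, D skipped, C→slot 3, F skipped.
Slots: [1:A] [2:E] [3:C]
Profit = 52 + 35 + 19 = 106

106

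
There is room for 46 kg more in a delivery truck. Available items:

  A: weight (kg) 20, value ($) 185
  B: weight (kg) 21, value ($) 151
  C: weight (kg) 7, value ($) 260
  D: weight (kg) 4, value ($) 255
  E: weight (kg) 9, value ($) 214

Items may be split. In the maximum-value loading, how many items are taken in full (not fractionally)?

4

Order: D (255/4=63.75) > C (260/7=37.14) > E (214/9=23.78) > A (185/20=9.25) > B (151/21=7.19)
Fill: take D (4 @ 255) → take C (7 @ 260) → take E (9 @ 214) → take A (20 @ 185) → take 6/21 of B → 43.14; 46/46 used.
4 item(s) taken whole; one partial (take 6/21 of B).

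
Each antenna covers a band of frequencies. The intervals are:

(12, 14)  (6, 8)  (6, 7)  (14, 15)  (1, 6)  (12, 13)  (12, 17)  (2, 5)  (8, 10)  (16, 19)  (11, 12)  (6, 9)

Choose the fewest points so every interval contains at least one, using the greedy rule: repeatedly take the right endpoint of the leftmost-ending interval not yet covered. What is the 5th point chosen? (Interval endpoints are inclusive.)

Sorted: [2,5] [1,6] [6,7] [6,8] [6,9] [8,10] [11,12] [12,13] [12,14] [14,15] [12,17] [16,19]
{[2,5],[1,6]} hit by 5; {[6,7],[6,8],[6,9]} hit by 7; {[8,10]} hit by 10; {[11,12],[12,13],[12,14]} hit by 12; {[14,15],[12,17]} hit by 15; {[16,19]} hit by 19.
Points: 5, 7, 10, 12, 15, 19 (6 total).

15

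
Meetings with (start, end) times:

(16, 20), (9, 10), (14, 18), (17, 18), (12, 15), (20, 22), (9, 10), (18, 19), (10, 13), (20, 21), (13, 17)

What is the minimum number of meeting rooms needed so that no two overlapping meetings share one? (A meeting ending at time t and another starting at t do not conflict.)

3

The answer is the maximum number of intervals overlapping at any instant.
Events (time:±→running): 9:+→1 9:+→2 10:-→1 10:-→0 10:+→1 12:+→2 13:-→1 13:+→2 14:+→3 … peak 3.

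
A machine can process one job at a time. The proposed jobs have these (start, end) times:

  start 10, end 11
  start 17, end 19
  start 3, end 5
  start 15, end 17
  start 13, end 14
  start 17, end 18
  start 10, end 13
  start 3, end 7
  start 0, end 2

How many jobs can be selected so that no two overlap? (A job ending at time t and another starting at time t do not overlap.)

Order by finish time; keep every interval that doesn't clash with the previous kept one.
Sorted by end: (0,2)  (3,5)  (3,7)  (10,11)  (10,13)  (13,14)  (15,17)  (17,18)  (17,19)
take (0,2); take (3,5); take (10,11); take (13,14); take (15,17); take (17,18); skip (17,19).
Selected 6 jobs.

6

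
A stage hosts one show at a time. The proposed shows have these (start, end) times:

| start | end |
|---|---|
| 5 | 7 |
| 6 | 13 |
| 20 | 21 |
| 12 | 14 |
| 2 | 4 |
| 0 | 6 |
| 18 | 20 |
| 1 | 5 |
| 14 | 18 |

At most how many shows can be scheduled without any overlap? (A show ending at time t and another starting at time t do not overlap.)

6

By end time: (2,4), (1,5), (0,6), (5,7), (6,13), (12,14), (14,18), (18,20), (20,21).
Pick (2,4); next start ≥ 4 → (5,7); next start ≥ 7 → (12,14); next start ≥ 14 → (14,18); next start ≥ 18 → (18,20); next start ≥ 20 → (20,21).
Selected 6 shows.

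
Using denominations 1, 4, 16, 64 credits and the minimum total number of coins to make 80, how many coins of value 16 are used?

1

Greedy: take as many of the largest coin as possible, then repeat with the remainder.
80 = 1×64 + 1×16
Count of 16: 1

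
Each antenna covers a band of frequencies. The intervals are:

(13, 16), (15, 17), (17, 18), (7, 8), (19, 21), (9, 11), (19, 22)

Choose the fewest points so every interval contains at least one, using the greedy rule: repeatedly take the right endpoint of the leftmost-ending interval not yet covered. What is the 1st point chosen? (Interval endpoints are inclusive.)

Sort by right endpoint; whenever an interval is uncovered, place a point at its right end.
By right end: [7,8]  [9,11]  [13,16]  [15,17]  [17,18]  [19,21]  [19,22]
[7,8] uncovered → point at 8; [9,11] uncovered → point at 11; [13,16] uncovered → point at 16; [17,18] uncovered → point at 18; [19,21] uncovered → point at 21.
Points: 8, 11, 16, 18, 21 (5 total).

8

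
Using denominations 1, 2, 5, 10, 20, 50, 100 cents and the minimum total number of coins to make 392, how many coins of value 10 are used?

Use the largest denomination that fits, subtract, and repeat.
392 = 3×100 + 1×50 + 2×20 + 1×2
Count of 10: 0

0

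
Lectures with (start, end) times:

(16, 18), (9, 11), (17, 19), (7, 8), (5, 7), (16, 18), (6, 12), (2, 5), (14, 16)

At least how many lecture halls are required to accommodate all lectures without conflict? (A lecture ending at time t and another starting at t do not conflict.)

Count concurrent intervals with a sweep; the peak is the room count.
starts: [2, 5, 6, 7, 9, 14, 16, 16, 17]
ends:   [5, 7, 8, 11, 12, 16, 18, 18, 19]
s2→1 e5→0 s5→1 s6→2 e7→1 s7→2 e8→1 s9→2 e11→1 e12→0 s14→1 e16→0 s16→1 s16→2 s17→3  — peak 3.

3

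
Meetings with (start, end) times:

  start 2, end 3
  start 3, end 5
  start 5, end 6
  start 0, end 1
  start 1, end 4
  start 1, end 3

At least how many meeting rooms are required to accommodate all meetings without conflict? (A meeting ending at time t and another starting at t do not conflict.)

3

Count concurrent intervals with a sweep; the peak is the room count.
starts: [0, 1, 1, 2, 3, 5]
ends:   [1, 3, 3, 4, 5, 6]
s0→1 e1→0 s1→1 s1→2 s2→3  — peak 3.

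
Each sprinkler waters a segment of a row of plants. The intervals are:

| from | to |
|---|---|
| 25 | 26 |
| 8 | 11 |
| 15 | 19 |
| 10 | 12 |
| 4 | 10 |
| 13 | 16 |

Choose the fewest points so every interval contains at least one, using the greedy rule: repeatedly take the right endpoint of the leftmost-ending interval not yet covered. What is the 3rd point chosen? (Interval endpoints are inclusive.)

26

Process intervals by earliest right end; each time one isn't hit yet, stab at its right endpoint.
By right end: [4,10]  [8,11]  [10,12]  [13,16]  [15,19]  [25,26]
[4,10] uncovered → point at 10; [13,16] uncovered → point at 16; [25,26] uncovered → point at 26.
Points: 10, 16, 26 (3 total).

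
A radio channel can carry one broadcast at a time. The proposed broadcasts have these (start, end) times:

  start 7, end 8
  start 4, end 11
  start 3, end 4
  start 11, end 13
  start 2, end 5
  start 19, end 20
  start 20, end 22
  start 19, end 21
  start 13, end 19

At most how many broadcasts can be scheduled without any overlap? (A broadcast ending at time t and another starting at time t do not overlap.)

6

Greedy by earliest finish: after sorting by end time, pick each interval compatible with the last pick.
Sorted by end: (3,4)  (2,5)  (7,8)  (4,11)  (11,13)  (13,19)  (19,20)  (19,21)  (20,22)
take (3,4); take (7,8); skip (4,11); take (11,13); take (13,19); take (19,20); take (20,22).
Selected 6 broadcasts.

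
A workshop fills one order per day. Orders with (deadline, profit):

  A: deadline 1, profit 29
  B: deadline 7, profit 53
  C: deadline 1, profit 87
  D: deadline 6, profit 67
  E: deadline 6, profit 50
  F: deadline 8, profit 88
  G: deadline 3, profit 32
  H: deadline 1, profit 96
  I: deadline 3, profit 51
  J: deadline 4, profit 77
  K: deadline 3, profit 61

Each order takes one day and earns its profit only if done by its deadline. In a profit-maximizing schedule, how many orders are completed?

Profit order: H=96 F=88 C=87 J=77 D=67 K=61 B=53 I=51 E=50 G=32 A=29
Assign: H→slot 1, F→slot 8, C skipped, J→slot 4, D→slot 6, K→slot 3, B→slot 7, I→slot 2, E→slot 5, G skipped, A skipped.
Slots: [1:H] [2:I] [3:K] [4:J] [5:E] [6:D] [7:B] [8:F]
8 of 11 scheduled.

8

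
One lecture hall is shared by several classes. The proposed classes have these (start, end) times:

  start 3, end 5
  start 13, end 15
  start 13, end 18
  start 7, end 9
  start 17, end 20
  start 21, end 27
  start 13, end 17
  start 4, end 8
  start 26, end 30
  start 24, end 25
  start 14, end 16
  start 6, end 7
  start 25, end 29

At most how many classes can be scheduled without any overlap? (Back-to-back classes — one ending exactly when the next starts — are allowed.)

7

By end time: (3,5), (6,7), (4,8), (7,9), (13,15), (14,16), (13,17), (13,18), (17,20), (24,25), (21,27), (25,29), (26,30).
Pick (3,5); next start ≥ 5 → (6,7); next start ≥ 7 → (7,9); next start ≥ 9 → (13,15); next start ≥ 15 → (17,20); next start ≥ 20 → (24,25); next start ≥ 25 → (25,29).
Selected 7 classes.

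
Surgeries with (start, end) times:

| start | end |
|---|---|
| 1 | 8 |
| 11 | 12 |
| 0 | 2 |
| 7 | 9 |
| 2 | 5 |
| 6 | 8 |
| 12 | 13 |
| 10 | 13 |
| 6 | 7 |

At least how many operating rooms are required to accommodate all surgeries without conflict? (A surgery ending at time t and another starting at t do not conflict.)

starts: [0, 1, 2, 6, 6, 7, 10, 11, 12]
ends:   [2, 5, 7, 8, 8, 9, 12, 13, 13]
s0→1 s1→2 e2→1 s2→2 e5→1 s6→2 s6→3  — peak 3.

3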